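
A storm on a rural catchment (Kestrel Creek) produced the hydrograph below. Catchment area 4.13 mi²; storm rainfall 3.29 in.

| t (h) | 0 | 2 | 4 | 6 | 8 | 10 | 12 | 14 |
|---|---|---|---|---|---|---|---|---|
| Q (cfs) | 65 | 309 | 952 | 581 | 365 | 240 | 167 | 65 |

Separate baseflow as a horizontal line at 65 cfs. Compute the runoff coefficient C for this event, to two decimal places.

ΣQ_DR = 2224 cfs; V = ΣQ_DR·Δt = 1.601 × 10^7 ft³.
Runoff depth d = V / A = 1.669 in.
C = d / P = 1.669 / 3.29 = 0.51.

C ≈ 0.51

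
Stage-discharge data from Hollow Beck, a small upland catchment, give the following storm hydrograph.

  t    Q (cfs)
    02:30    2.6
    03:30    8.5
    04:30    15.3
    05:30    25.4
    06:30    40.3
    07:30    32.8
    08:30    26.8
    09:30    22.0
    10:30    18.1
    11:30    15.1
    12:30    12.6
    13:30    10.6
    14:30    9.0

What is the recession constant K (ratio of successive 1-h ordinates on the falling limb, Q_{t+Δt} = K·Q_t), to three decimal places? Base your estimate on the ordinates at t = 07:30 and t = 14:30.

Using the recession-limb readings at t = 07:30 and t = 14:30: Q falls from 32.8 to 9.0 cfs over 7 intervals.
K = (Q₂/Q₁)^(1/7) = (9.0/32.8)^(1/7) = 0.831.

K ≈ 0.831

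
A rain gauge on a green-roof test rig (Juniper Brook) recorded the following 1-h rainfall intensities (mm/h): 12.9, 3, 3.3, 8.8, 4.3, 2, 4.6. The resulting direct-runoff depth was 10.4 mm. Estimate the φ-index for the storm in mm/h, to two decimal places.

φ ≈ 5.65 mm/h

Only the 2 blocks with intensity above φ contribute runoff: 12.9, 8.8 mm/h.
Σ(I−φ)·Δt = d  ⇒  (12.9+8.8 − 2φ)·1 = 10.4
φ = (21.70 − 10.4/1) / 2 = 5.65 mm/h.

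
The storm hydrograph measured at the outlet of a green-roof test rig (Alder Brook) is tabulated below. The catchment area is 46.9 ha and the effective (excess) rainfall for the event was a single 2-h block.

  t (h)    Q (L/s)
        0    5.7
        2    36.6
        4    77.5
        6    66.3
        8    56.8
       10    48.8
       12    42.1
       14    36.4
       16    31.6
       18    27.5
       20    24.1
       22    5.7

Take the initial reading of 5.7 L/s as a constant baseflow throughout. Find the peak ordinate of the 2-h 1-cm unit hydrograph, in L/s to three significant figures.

Direct runoff: 0.0, 30.9, 71.8, 60.6, 51.1, 43.1, 36.4, 30.7, 25.9, 21.8, 18.4, 0.0 L/s; ΣQ_DR = 390.7 L/s, peak = 71.8 L/s.
Runoff depth d = ΣQ_DR·Δt / A = 390.7 × 7200 / (46.9 ha) = 5.998 mm.
The 1-cm UH is the DRH scaled by (10 mm)/d, so U_p = 71.8 × 10/5.998 = 120 L/s.

U_p ≈ 120 L/s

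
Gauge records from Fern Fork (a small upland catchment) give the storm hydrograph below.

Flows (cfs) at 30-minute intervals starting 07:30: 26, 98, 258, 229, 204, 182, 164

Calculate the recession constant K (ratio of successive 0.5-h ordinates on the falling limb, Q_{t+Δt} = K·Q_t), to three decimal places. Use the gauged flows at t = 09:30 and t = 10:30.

Using the recession-limb readings at t = 09:30 and t = 10:30: Q falls from 204 to 164 cfs over 2 intervals.
K = (Q₂/Q₁)^(1/2) = (164/204)^(1/2) = 0.897.

K ≈ 0.897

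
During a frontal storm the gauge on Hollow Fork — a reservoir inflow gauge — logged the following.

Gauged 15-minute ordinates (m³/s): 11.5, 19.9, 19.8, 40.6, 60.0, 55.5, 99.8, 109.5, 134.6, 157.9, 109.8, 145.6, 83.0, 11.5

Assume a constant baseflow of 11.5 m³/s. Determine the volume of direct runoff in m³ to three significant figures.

V ≈ 8.08 × 10^5 m³

Direct-runoff ordinates (Q − Q_b): 0.0, 8.4, 8.3, 29.1, 48.5, 44.0, 88.3, 98.0, 123.1, 146.4, 98.3, 134.1, 71.5, 0.0 m³/s.
ΣQ_DR = 898.0 m³/s.
With Δt = 0.25 h = 900 s, V = ΣQ_DR · Δt = 898.0 × 900 = 8.08 × 10^5 m³.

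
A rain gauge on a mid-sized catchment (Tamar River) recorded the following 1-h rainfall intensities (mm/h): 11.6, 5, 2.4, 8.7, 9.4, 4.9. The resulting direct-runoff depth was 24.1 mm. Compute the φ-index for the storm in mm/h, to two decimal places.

Only the 5 blocks with intensity above φ contribute runoff: 11.6, 5, 8.7, 9.4, 4.9 mm/h.
Σ(I−φ)·Δt = d  ⇒  (11.6+5+8.7+9.4+4.9 − 5φ)·1 = 24.1
φ = (39.60 − 24.1/1) / 5 = 3.10 mm/h.

φ ≈ 3.10 mm/h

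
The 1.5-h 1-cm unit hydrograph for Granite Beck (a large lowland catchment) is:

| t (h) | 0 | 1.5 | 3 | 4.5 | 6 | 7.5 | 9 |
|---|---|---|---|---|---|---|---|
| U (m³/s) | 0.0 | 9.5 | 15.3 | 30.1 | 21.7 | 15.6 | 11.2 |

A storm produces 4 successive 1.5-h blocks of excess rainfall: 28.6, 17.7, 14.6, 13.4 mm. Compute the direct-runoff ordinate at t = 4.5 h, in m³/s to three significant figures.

Q ≈ 127 m³/s

By discrete convolution, Q_j = Σ (P_i / 10 mm) · U_{j−i}.
At t = 4.5 h (j=3): Q = (28.6/10)·30.1 + (17.7/10)·15.3 + (14.6/10)·9.5 + (13.4/10)·0.0 = 127 m³/s.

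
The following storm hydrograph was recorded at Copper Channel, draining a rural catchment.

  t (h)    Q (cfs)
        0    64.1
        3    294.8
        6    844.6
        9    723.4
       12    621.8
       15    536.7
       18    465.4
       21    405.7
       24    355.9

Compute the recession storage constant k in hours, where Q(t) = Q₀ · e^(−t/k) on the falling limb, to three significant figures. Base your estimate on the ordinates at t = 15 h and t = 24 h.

On the falling limb, Q drops from 536.7 to 355.9 cfs between t = 15 h and t = 24 h (Δt = 9 h).
k = −Δt / ln(Q₂/Q₁) = −9 / ln(355.9/536.7) = 21.9 h.

k ≈ 21.9 h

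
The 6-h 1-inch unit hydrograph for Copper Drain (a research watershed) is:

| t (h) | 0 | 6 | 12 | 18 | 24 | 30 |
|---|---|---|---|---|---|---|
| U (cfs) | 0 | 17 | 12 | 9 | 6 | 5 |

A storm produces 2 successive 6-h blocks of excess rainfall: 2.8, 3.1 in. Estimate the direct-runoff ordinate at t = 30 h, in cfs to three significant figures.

By discrete convolution, Q_j = Σ (P_i / 1 in) · U_{j−i}.
At t = 30 h (j=5): Q = (2.8/1)·5 + (3.1/1)·6 = 32.6 cfs.

Q ≈ 32.6 cfs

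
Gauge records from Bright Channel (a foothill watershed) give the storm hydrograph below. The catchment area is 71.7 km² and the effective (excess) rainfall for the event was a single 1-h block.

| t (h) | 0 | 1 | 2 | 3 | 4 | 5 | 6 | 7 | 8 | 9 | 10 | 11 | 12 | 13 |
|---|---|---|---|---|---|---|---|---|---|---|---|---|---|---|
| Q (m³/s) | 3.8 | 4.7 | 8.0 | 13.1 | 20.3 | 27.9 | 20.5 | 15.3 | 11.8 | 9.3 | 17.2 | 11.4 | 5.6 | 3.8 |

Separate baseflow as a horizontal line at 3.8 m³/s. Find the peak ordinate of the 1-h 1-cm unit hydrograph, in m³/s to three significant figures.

Direct runoff: 0.0, 0.9, 4.2, 9.3, 16.5, 24.1, 16.7, 11.5, 8.0, 5.5, 13.4, 7.6, 1.8, 0.0 m³/s; ΣQ_DR = 119.5 m³/s, peak = 24.1 m³/s.
Runoff depth d = ΣQ_DR·Δt / A = 119.5 × 3600 / (71.7 km²) = 6.000 mm.
The 1-cm UH is the DRH scaled by (10 mm)/d, so U_p = 24.1 × 10/6.000 = 40.2 m³/s.

U_p ≈ 40.2 m³/s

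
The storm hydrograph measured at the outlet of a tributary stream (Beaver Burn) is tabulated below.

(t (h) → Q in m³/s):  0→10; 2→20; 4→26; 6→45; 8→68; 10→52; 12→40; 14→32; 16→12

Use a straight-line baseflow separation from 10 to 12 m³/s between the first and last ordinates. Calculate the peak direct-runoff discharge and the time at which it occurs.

Subtracting baseflow gives direct-runoff ordinates: 0.00, 9.75, 15.50, 34.25, 57.00, 40.75, 28.50, 20.25, 0.00 m³/s.
The maximum is 57.00 m³/s, occurring at the reading for t = 8 h.

Q_p = 57.00 m³/s at t = 8 h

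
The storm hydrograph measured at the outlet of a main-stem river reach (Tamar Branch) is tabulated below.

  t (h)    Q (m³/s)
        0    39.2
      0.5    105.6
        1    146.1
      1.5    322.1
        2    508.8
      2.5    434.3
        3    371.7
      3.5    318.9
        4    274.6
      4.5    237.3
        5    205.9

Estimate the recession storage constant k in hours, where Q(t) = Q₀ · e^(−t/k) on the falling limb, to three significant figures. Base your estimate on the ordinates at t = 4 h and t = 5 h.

k ≈ 3.47 h

On the falling limb, Q drops from 274.6 to 205.9 m³/s between t = 4 h and t = 5 h (Δt = 1 h).
k = −Δt / ln(Q₂/Q₁) = −1 / ln(205.9/274.6) = 3.47 h.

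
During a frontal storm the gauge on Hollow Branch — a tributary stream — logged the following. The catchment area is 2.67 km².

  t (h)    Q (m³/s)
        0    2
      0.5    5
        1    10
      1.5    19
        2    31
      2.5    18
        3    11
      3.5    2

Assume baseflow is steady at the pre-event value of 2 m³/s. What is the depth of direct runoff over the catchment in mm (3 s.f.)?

d ≈ 55.3 mm

Direct runoff: 0.0, 3.0, 8.0, 17.0, 29.0, 16.0, 9.0, 0.0 m³/s; ΣQ_DR = 82.00 m³/s.
V = ΣQ_DR · Δt = 82.00 × 1800 s = 1.476 × 10^5 m³.
Over A = 2.67 km², depth = V / A = 55.3 mm.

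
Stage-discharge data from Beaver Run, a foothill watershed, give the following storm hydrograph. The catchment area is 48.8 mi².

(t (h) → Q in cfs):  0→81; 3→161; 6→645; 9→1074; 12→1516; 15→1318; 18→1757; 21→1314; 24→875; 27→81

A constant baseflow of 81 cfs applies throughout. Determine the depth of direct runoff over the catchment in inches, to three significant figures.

d ≈ 0.763 in

Direct runoff: 0.0, 80.0, 564.0, 993.0, 1435.0, 1237.0, 1676.0, 1233.0, 794.0, 0.0 cfs; ΣQ_DR = 8012 cfs.
V = ΣQ_DR · Δt = 8012 × 10800 s = 8.653 × 10^7 ft³.
Over A = 48.8 mi², depth = V / A = 0.763 in.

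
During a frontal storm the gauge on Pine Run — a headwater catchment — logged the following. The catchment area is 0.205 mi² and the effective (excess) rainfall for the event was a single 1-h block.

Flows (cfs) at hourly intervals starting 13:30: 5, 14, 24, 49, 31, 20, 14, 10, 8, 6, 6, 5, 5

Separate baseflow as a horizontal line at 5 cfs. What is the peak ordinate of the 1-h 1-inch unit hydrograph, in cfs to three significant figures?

Direct runoff: 0.0, 9.0, 19.0, 44.0, 26.0, 15.0, 9.0, 5.0, 3.0, 1.0, 1.0, 0.0, 0.0 cfs; ΣQ_DR = 132.0 cfs, peak = 44.0 cfs.
Runoff depth d = ΣQ_DR·Δt / A = 132.0 × 3600 / (0.205 mi²) = 0.9978 in.
The 1-inch UH is the DRH scaled by (1 in)/d, so U_p = 44.0 × 1/0.9978 = 44.1 cfs.

U_p ≈ 44.1 cfs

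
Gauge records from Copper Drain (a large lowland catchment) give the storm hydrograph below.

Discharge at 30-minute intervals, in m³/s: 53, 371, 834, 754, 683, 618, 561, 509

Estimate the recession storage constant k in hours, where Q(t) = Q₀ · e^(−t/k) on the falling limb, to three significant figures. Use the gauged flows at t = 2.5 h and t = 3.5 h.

k ≈ 5.15 h

On the falling limb, Q drops from 618 to 509 m³/s between t = 2.5 h and t = 3.5 h (Δt = 1 h).
k = −Δt / ln(Q₂/Q₁) = −1 / ln(509/618) = 5.15 h.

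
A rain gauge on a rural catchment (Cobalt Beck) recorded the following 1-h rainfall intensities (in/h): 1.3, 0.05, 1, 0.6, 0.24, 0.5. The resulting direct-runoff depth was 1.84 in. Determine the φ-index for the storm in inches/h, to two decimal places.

φ ≈ 0.39 in/h

Only the 4 blocks with intensity above φ contribute runoff: 1.3, 1, 0.6, 0.5 in/h.
Σ(I−φ)·Δt = d  ⇒  (1.3+1+0.6+0.5 − 4φ)·1 = 1.84
φ = (3.400 − 1.84/1) / 4 = 0.39 in/h.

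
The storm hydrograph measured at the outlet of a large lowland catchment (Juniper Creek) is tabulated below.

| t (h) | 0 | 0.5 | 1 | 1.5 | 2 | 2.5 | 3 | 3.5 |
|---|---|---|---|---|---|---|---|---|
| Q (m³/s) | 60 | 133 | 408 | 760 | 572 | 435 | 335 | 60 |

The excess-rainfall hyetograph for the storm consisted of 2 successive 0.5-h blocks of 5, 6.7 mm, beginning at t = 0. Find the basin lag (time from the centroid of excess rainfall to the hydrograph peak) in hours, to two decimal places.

t_L ≈ 0.96 h

Centroid of excess rainfall: t_c = Σ P_i·t̄_i / ΣP_i = 0.5363 h (block centres at 0.25, 0.75 h).
Hydrograph peak occurs at t = 1.5 h, so basin lag t_L = 1.5 − 0.5363 = 0.96 h.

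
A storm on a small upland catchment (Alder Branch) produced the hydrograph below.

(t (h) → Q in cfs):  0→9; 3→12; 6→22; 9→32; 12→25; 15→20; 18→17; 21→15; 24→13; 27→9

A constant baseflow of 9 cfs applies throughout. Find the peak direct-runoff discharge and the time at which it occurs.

Subtracting baseflow gives direct-runoff ordinates: 0.0, 3.0, 13.0, 23.0, 16.0, 11.0, 8.0, 6.0, 4.0, 0.0 cfs.
The maximum is 23.0 cfs, occurring at the reading for t = 9 h.

Q_p = 23.0 cfs at t = 9 h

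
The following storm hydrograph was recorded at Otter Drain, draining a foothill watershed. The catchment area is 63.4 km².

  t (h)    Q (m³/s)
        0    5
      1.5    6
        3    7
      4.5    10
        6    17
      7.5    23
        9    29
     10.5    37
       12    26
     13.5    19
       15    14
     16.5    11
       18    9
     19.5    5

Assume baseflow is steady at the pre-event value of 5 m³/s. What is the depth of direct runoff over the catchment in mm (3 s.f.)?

d ≈ 12.6 mm

Direct runoff: 0.0, 1.0, 2.0, 5.0, 12.0, 18.0, 24.0, 32.0, 21.0, 14.0, 9.0, 6.0, 4.0, 0.0 m³/s; ΣQ_DR = 148.0 m³/s.
V = ΣQ_DR · Δt = 148.0 × 5400 s = 7.992 × 10^5 m³.
Over A = 63.4 km², depth = V / A = 12.6 mm.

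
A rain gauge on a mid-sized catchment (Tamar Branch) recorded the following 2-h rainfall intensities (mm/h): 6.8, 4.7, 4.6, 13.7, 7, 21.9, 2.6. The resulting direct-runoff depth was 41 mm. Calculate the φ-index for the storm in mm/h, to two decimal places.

Only the 2 blocks with intensity above φ contribute runoff: 13.7, 21.9 mm/h.
Σ(I−φ)·Δt = d  ⇒  (13.7+21.9 − 2φ)·2 = 41
φ = (35.60 − 41/2) / 2 = 7.55 mm/h.

φ ≈ 7.55 mm/h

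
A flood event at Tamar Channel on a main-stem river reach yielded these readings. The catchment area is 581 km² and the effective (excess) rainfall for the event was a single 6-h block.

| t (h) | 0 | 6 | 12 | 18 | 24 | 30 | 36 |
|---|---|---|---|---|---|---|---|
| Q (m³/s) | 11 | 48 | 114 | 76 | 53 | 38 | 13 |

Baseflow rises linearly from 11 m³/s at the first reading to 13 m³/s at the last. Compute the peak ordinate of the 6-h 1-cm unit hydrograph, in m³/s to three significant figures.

U_p ≈ 102 m³/s

Direct runoff: 0.00, 36.67, 102.33, 64.00, 40.67, 25.33, 0.00 m³/s; ΣQ_DR = 269.0 m³/s, peak = 102.33 m³/s.
Runoff depth d = ΣQ_DR·Δt / A = 269.0 × 21600 / (581 km²) = 10.00 mm.
The 1-cm UH is the DRH scaled by (10 mm)/d, so U_p = 102.33 × 10/10.00 = 102 m³/s.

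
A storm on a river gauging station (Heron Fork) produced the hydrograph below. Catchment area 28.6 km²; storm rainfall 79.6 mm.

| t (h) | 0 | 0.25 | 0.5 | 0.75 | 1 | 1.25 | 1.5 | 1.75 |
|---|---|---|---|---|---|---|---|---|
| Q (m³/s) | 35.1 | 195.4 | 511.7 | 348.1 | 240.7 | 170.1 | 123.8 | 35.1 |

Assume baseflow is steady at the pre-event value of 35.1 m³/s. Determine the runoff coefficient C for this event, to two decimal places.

C ≈ 0.55

ΣQ_DR = 1379 m³/s; V = ΣQ_DR·Δt = 1.241 × 10^6 m³.
Runoff depth d = V / A = 43.40 mm.
C = d / P = 43.40 / 79.6 = 0.55.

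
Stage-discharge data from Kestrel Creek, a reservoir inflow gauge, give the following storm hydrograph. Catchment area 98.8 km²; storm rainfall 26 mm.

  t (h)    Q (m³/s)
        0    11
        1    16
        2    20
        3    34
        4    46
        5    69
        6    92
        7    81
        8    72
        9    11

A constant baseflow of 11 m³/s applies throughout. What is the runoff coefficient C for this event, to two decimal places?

C ≈ 0.48

ΣQ_DR = 342.0 m³/s; V = ΣQ_DR·Δt = 1.231 × 10^6 m³.
Runoff depth d = V / A = 12.46 mm.
C = d / P = 12.46 / 26 = 0.48.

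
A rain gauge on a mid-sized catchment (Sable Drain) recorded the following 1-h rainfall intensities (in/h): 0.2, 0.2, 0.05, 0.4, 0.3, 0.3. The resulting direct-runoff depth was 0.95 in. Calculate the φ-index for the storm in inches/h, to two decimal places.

Only the 5 blocks with intensity above φ contribute runoff: 0.2, 0.2, 0.4, 0.3, 0.3 in/h.
Σ(I−φ)·Δt = d  ⇒  (0.2+0.2+0.4+0.3+0.3 − 5φ)·1 = 0.95
φ = (1.400 − 0.95/1) / 5 = 0.09 in/h.

φ ≈ 0.09 in/h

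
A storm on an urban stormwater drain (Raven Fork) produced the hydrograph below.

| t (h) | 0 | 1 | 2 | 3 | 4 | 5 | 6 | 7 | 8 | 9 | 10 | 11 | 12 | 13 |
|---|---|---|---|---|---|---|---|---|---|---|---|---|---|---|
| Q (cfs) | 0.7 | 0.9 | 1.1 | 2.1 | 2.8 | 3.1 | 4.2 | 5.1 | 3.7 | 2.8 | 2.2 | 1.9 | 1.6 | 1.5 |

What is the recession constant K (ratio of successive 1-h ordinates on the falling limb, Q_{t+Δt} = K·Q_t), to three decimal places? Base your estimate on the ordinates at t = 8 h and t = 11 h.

K ≈ 0.801

Using the recession-limb readings at t = 8 h and t = 11 h: Q falls from 3.7 to 1.9 cfs over 3 intervals.
K = (Q₂/Q₁)^(1/3) = (1.9/3.7)^(1/3) = 0.801.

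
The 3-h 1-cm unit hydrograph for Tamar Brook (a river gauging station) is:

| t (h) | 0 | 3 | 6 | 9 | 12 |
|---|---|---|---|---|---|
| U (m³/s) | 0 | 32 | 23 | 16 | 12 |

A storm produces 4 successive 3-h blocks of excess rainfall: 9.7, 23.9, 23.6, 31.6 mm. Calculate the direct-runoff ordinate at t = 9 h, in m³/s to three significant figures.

By discrete convolution, Q_j = Σ (P_i / 10 mm) · U_{j−i}.
At t = 9 h (j=3): Q = (9.7/10)·16 + (23.9/10)·23 + (23.6/10)·32 + (31.6/10)·0 = 146 m³/s.

Q ≈ 146 m³/s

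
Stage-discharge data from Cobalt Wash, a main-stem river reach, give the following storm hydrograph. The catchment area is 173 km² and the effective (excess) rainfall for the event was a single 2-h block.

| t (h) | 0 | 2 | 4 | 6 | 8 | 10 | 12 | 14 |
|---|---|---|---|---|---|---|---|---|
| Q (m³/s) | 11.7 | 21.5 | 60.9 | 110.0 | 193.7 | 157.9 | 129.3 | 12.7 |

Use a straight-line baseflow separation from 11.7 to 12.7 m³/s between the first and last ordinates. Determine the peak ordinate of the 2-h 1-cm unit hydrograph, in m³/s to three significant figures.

U_p ≈ 72.6 m³/s

Direct runoff: 0.00, 9.66, 48.91, 97.87, 181.43, 145.49, 116.74, 0.00 m³/s; ΣQ_DR = 600.1 m³/s, peak = 181.43 m³/s.
Runoff depth d = ΣQ_DR·Δt / A = 600.1 × 7200 / (173 km²) = 24.98 mm.
The 1-cm UH is the DRH scaled by (10 mm)/d, so U_p = 181.43 × 10/24.98 = 72.6 m³/s.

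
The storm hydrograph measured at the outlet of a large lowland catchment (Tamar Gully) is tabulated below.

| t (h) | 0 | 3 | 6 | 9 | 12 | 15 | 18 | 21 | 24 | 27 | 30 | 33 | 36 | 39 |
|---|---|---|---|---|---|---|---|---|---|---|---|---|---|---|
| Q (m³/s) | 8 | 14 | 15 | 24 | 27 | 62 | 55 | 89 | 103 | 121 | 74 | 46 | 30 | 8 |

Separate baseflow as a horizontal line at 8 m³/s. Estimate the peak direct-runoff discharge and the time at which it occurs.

Q_p = 113.0 m³/s at t = 27 h

Subtracting baseflow gives direct-runoff ordinates: 0.0, 6.0, 7.0, 16.0, 19.0, 54.0, 47.0, 81.0, 95.0, 113.0, 66.0, 38.0, 22.0, 0.0 m³/s.
The maximum is 113.0 m³/s, occurring at the reading for t = 27 h.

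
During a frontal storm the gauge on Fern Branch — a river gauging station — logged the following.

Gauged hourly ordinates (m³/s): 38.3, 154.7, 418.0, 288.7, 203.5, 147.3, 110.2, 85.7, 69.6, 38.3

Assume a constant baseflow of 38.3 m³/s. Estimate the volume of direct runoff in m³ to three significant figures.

Direct-runoff ordinates (Q − Q_b): 0.0, 116.4, 379.7, 250.4, 165.2, 109.0, 71.9, 47.4, 31.3, 0.0 m³/s.
ΣQ_DR = 1171 m³/s.
With Δt = 1 h = 3600 s, V = ΣQ_DR · Δt = 1171 × 3600 = 4.22 × 10^6 m³.

V ≈ 4.22 × 10^6 m³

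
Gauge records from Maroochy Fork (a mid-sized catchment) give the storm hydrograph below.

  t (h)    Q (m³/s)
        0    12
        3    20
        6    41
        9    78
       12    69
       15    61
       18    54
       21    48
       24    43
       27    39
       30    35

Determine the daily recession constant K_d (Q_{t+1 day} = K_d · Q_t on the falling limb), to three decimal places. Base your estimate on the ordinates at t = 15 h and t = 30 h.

Between t = 15 h and t = 30 h the flow falls from 61 to 35 m³/s over 5×3 h = 15 h.
Per-interval ratio K = (35/61)^(1/5) = 0.8948; K_d = K^(24/3) = 0.411.

K_d ≈ 0.411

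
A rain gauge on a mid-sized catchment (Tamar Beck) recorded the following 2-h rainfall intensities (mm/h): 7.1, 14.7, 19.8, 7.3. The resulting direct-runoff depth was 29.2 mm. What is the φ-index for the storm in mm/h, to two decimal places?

φ ≈ 9.95 mm/h

Only the 2 blocks with intensity above φ contribute runoff: 14.7, 19.8 mm/h.
Σ(I−φ)·Δt = d  ⇒  (14.7+19.8 − 2φ)·2 = 29.2
φ = (34.50 − 29.2/2) / 2 = 9.95 mm/h.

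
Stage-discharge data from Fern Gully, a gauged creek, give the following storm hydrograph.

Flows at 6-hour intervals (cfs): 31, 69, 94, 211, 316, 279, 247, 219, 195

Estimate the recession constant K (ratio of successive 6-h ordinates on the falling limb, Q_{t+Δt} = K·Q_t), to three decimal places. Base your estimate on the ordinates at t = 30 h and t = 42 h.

K ≈ 0.886

Using the recession-limb readings at t = 30 h and t = 42 h: Q falls from 279 to 219 cfs over 2 intervals.
K = (Q₂/Q₁)^(1/2) = (219/279)^(1/2) = 0.886.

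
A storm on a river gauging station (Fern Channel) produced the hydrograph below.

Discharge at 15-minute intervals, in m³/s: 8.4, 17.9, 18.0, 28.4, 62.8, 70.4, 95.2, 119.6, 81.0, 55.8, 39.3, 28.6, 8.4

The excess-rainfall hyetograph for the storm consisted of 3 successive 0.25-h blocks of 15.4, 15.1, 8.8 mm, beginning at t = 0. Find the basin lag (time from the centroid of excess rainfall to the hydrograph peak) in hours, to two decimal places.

t_L ≈ 1.42 h

Centroid of excess rainfall: t_c = Σ P_i·t̄_i / ΣP_i = 0.3330 h (block centres at 0.125, 0.375, 0.625 h).
Hydrograph peak occurs at t = 1.75 h, so basin lag t_L = 1.75 − 0.3330 = 1.42 h.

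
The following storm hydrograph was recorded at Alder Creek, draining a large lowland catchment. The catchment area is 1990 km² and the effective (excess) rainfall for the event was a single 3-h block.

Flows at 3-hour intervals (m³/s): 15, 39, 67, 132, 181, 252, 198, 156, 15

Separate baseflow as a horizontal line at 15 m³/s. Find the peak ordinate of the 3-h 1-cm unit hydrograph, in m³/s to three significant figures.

Direct runoff: 0.0, 24.0, 52.0, 117.0, 166.0, 237.0, 183.0, 141.0, 0.0 m³/s; ΣQ_DR = 920.0 m³/s, peak = 237.0 m³/s.
Runoff depth d = ΣQ_DR·Δt / A = 920.0 × 10800 / (1990 km²) = 4.993 mm.
The 1-cm UH is the DRH scaled by (10 mm)/d, so U_p = 237.0 × 10/4.993 = 475 m³/s.

U_p ≈ 475 m³/s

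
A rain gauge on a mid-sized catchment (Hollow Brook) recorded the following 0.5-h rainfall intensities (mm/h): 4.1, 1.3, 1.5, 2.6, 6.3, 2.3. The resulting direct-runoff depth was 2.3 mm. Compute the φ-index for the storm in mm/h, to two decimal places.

φ ≈ 2.90 mm/h

Only the 2 blocks with intensity above φ contribute runoff: 4.1, 6.3 mm/h.
Σ(I−φ)·Δt = d  ⇒  (4.1+6.3 − 2φ)·0.5 = 2.3
φ = (10.40 − 2.3/0.5) / 2 = 2.90 mm/h.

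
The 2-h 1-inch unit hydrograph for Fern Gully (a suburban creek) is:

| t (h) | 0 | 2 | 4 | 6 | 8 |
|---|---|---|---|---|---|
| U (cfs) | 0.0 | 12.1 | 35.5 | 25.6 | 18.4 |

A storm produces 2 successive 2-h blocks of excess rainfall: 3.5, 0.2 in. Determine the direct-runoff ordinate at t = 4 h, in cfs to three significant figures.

Q ≈ 127 cfs

By discrete convolution, Q_j = Σ (P_i / 1 in) · U_{j−i}.
At t = 4 h (j=2): Q = (3.5/1)·35.5 + (0.2/1)·12.1 = 127 cfs.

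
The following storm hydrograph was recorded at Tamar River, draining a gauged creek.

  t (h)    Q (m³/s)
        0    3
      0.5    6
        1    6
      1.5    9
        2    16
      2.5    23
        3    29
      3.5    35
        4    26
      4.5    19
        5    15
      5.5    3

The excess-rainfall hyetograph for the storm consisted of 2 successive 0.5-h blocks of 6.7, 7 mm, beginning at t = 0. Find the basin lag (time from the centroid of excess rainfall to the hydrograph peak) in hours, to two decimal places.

Centroid of excess rainfall: t_c = Σ P_i·t̄_i / ΣP_i = 0.5055 h (block centres at 0.25, 0.75 h).
Hydrograph peak occurs at t = 3.5 h, so basin lag t_L = 3.5 − 0.5055 = 2.99 h.

t_L ≈ 2.99 h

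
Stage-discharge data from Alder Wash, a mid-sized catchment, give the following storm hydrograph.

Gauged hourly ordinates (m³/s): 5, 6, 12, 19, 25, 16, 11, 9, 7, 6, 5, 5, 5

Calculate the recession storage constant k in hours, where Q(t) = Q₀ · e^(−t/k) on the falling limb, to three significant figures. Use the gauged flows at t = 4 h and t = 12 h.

On the falling limb, Q drops from 25 to 5 m³/s between t = 4 h and t = 12 h (Δt = 8 h).
k = −Δt / ln(Q₂/Q₁) = −8 / ln(5/25) = 4.97 h.

k ≈ 4.97 h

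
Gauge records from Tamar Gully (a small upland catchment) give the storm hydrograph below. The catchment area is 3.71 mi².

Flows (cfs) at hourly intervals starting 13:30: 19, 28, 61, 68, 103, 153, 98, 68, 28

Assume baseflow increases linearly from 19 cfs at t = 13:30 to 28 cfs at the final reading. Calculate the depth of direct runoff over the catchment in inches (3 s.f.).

Direct runoff: 0.00, 7.88, 39.75, 45.62, 79.50, 128.38, 72.25, 41.12, 0.00 cfs; ΣQ_DR = 414.5 cfs.
V = ΣQ_DR · Δt = 414.5 × 3600 s = 1.492 × 10^6 ft³.
Over A = 3.71 mi², depth = V / A = 0.173 in.

d ≈ 0.173 in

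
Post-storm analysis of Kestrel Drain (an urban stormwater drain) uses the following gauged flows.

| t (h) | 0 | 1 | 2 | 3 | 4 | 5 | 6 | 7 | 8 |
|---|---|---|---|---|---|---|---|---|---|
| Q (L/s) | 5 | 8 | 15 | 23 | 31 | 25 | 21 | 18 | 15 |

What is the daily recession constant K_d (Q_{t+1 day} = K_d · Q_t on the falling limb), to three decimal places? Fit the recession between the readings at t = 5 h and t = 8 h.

Between t = 5 h and t = 8 h the flow falls from 25 to 15 L/s over 3×1 h = 3 h.
Per-interval ratio K = (15/25)^(1/3) = 0.8434; K_d = K^(24/1) = 0.017.

K_d ≈ 0.017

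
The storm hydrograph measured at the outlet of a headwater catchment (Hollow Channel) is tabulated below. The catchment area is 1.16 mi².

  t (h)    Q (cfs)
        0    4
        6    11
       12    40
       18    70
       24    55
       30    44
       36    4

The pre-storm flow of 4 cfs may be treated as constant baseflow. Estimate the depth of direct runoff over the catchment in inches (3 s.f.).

Direct runoff: 0.0, 7.0, 36.0, 66.0, 51.0, 40.0, 0.0 cfs; ΣQ_DR = 200.0 cfs.
V = ΣQ_DR · Δt = 200.0 × 21600 s = 4.320 × 10^6 ft³.
Over A = 1.16 mi², depth = V / A = 1.60 in.

d ≈ 1.60 in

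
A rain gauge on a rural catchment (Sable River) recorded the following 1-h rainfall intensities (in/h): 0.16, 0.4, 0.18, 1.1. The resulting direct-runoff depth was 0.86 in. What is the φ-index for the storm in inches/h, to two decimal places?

φ ≈ 0.32 in/h

Only the 2 blocks with intensity above φ contribute runoff: 0.4, 1.1 in/h.
Σ(I−φ)·Δt = d  ⇒  (0.4+1.1 − 2φ)·1 = 0.86
φ = (1.500 − 0.86/1) / 2 = 0.32 in/h.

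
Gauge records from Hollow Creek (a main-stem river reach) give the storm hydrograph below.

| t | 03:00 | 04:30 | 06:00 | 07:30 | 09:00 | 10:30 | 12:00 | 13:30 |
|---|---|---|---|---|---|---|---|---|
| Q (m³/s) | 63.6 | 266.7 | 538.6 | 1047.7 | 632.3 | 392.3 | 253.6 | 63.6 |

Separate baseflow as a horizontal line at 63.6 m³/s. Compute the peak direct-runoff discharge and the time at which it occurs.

Subtracting baseflow gives direct-runoff ordinates: 0.0, 203.1, 475.0, 984.1, 568.7, 328.7, 190.0, 0.0 m³/s.
The maximum is 984.1 m³/s, occurring at the reading for t = 07:30.

Q_p = 984.1 m³/s at t = 07:30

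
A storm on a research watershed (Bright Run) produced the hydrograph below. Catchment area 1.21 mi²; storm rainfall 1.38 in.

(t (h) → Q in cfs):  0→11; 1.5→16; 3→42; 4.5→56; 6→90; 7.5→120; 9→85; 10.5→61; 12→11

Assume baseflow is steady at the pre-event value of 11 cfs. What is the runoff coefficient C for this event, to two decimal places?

ΣQ_DR = 393.0 cfs; V = ΣQ_DR·Δt = 2.122 × 10^6 ft³.
Runoff depth d = V / A = 0.7549 in.
C = d / P = 0.7549 / 1.38 = 0.55.

C ≈ 0.55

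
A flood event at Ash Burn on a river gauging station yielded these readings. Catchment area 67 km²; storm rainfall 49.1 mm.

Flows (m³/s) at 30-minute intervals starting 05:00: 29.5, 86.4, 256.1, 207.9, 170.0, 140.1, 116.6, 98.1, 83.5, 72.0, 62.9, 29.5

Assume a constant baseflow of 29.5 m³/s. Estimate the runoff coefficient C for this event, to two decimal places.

ΣQ_DR = 998.6 m³/s; V = ΣQ_DR·Δt = 1.797 × 10^6 m³.
Runoff depth d = V / A = 26.83 mm.
C = d / P = 26.83 / 49.1 = 0.55.

C ≈ 0.55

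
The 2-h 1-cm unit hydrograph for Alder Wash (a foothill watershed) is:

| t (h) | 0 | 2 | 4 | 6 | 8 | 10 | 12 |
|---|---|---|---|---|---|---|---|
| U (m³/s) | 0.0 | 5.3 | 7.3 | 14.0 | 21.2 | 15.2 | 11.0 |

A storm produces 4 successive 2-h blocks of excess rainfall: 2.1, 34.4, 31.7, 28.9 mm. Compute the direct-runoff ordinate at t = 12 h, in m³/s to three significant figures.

Q ≈ 162 m³/s

By discrete convolution, Q_j = Σ (P_i / 10 mm) · U_{j−i}.
At t = 12 h (j=6): Q = (2.1/10)·11.0 + (34.4/10)·15.2 + (31.7/10)·21.2 + (28.9/10)·14.0 = 162 m³/s.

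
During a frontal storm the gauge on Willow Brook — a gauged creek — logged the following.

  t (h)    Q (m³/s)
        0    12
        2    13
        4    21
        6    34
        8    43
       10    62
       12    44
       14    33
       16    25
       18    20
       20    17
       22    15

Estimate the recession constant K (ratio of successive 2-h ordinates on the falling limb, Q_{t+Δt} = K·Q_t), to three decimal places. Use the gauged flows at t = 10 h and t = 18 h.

Using the recession-limb readings at t = 10 h and t = 18 h: Q falls from 62 to 20 m³/s over 4 intervals.
K = (Q₂/Q₁)^(1/4) = (20/62)^(1/4) = 0.754.

K ≈ 0.754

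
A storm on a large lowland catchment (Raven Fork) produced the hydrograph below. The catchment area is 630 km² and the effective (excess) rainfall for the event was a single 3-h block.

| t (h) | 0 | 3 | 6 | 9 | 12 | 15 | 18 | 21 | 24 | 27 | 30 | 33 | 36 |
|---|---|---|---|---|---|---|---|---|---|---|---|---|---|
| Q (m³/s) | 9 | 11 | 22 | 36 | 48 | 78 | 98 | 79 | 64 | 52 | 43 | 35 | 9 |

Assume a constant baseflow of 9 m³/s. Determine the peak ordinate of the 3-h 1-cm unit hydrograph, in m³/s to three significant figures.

Direct runoff: 0.0, 2.0, 13.0, 27.0, 39.0, 69.0, 89.0, 70.0, 55.0, 43.0, 34.0, 26.0, 0.0 m³/s; ΣQ_DR = 467.0 m³/s, peak = 89.0 m³/s.
Runoff depth d = ΣQ_DR·Δt / A = 467.0 × 10800 / (630 km²) = 8.006 mm.
The 1-cm UH is the DRH scaled by (10 mm)/d, so U_p = 89.0 × 10/8.006 = 111 m³/s.

U_p ≈ 111 m³/s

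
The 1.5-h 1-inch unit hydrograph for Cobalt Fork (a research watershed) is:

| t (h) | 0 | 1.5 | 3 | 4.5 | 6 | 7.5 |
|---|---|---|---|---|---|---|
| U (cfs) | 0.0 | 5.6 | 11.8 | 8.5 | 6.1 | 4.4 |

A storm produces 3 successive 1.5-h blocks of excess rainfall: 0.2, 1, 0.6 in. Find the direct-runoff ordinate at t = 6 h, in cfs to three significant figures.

By discrete convolution, Q_j = Σ (P_i / 1 in) · U_{j−i}.
At t = 6 h (j=4): Q = (0.2/1)·6.1 + (1/1)·8.5 + (0.6/1)·11.8 = 16.8 cfs.

Q ≈ 16.8 cfs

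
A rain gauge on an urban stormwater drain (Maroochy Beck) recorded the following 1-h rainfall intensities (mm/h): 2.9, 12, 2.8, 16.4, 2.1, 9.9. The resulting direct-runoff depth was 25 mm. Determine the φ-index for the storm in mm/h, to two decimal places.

φ ≈ 4.43 mm/h

Only the 3 blocks with intensity above φ contribute runoff: 12, 16.4, 9.9 mm/h.
Σ(I−φ)·Δt = d  ⇒  (12+16.4+9.9 − 3φ)·1 = 25
φ = (38.30 − 25/1) / 3 = 4.43 mm/h.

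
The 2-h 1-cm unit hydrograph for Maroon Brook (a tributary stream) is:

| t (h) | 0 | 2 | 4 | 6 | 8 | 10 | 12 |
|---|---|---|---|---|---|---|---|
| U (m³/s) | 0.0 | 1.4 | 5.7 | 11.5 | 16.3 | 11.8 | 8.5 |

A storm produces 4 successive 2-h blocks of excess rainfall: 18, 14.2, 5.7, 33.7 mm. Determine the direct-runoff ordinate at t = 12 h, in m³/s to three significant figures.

Q ≈ 80.1 m³/s

By discrete convolution, Q_j = Σ (P_i / 10 mm) · U_{j−i}.
At t = 12 h (j=6): Q = (18/10)·8.5 + (14.2/10)·11.8 + (5.7/10)·16.3 + (33.7/10)·11.5 = 80.1 m³/s.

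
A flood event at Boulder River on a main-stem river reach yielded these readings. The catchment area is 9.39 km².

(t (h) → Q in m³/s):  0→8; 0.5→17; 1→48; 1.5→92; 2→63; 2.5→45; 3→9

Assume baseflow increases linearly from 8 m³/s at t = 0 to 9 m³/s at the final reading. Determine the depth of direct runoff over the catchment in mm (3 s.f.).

Direct runoff: 0.00, 8.83, 39.67, 83.50, 54.33, 36.17, 0.00 m³/s; ΣQ_DR = 222.5 m³/s.
V = ΣQ_DR · Δt = 222.5 × 1800 s = 4.005 × 10^5 m³.
Over A = 9.39 km², depth = V / A = 42.7 mm.

d ≈ 42.7 mm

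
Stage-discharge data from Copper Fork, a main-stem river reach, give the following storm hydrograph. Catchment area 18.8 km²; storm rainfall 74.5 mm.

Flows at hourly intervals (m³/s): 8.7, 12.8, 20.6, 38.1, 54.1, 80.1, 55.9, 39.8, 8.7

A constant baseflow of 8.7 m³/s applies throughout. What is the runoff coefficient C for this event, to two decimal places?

ΣQ_DR = 240.5 m³/s; V = ΣQ_DR·Δt = 8.658 × 10^5 m³.
Runoff depth d = V / A = 46.05 mm.
C = d / P = 46.05 / 74.5 = 0.62.

C ≈ 0.62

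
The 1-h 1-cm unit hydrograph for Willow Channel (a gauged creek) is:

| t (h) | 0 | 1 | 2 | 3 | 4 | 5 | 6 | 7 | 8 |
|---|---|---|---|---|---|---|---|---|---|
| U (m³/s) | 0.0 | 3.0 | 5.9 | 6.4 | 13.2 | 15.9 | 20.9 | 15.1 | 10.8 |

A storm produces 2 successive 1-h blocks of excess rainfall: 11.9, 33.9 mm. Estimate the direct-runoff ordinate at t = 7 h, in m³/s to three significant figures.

Q ≈ 88.8 m³/s

By discrete convolution, Q_j = Σ (P_i / 10 mm) · U_{j−i}.
At t = 7 h (j=7): Q = (11.9/10)·15.1 + (33.9/10)·20.9 = 88.8 m³/s.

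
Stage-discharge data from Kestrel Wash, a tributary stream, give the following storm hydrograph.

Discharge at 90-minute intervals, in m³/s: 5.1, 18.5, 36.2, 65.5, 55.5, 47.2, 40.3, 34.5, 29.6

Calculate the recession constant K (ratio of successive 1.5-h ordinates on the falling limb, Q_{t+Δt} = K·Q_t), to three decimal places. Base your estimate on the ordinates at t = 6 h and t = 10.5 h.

K ≈ 0.853

Using the recession-limb readings at t = 6 h and t = 10.5 h: Q falls from 55.5 to 34.5 m³/s over 3 intervals.
K = (Q₂/Q₁)^(1/3) = (34.5/55.5)^(1/3) = 0.853.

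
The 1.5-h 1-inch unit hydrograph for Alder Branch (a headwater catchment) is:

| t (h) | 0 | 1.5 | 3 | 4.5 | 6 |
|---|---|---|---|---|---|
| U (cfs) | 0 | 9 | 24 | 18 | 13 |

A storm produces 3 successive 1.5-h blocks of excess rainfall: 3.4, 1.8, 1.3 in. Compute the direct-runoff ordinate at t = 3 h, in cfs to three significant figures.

By discrete convolution, Q_j = Σ (P_i / 1 in) · U_{j−i}.
At t = 3 h (j=2): Q = (3.4/1)·24 + (1.8/1)·9 + (1.3/1)·0 = 97.8 cfs.

Q ≈ 97.8 cfs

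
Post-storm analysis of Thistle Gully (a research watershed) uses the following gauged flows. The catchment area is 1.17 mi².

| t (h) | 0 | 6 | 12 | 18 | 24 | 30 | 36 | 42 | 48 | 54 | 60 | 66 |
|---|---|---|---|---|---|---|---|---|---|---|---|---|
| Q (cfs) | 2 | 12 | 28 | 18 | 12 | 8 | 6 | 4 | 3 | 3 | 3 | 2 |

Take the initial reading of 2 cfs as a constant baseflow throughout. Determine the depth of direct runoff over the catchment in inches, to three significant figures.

Direct runoff: 0.0, 10.0, 26.0, 16.0, 10.0, 6.0, 4.0, 2.0, 1.0, 1.0, 1.0, 0.0 cfs; ΣQ_DR = 77.00 cfs.
V = ΣQ_DR · Δt = 77.00 × 21600 s = 1.663 × 10^6 ft³.
Over A = 1.17 mi², depth = V / A = 0.612 in.

d ≈ 0.612 in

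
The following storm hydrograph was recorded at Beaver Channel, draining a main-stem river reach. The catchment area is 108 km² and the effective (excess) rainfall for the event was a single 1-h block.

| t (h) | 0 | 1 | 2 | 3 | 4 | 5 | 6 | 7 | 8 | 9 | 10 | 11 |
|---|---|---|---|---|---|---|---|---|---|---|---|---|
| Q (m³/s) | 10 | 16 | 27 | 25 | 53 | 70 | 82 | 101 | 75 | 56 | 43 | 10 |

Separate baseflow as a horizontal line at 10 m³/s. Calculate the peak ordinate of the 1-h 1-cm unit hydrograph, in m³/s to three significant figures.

U_p ≈ 60.9 m³/s

Direct runoff: 0.0, 6.0, 17.0, 15.0, 43.0, 60.0, 72.0, 91.0, 65.0, 46.0, 33.0, 0.0 m³/s; ΣQ_DR = 448.0 m³/s, peak = 91.0 m³/s.
Runoff depth d = ΣQ_DR·Δt / A = 448.0 × 3600 / (108 km²) = 14.93 mm.
The 1-cm UH is the DRH scaled by (10 mm)/d, so U_p = 91.0 × 10/14.93 = 60.9 m³/s.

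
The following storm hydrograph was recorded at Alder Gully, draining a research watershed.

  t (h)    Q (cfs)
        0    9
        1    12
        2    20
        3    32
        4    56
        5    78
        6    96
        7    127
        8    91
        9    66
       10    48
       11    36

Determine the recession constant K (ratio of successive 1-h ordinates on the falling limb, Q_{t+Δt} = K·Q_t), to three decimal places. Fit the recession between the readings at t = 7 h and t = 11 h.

K ≈ 0.730

Using the recession-limb readings at t = 7 h and t = 11 h: Q falls from 127 to 36 cfs over 4 intervals.
K = (Q₂/Q₁)^(1/4) = (36/127)^(1/4) = 0.730.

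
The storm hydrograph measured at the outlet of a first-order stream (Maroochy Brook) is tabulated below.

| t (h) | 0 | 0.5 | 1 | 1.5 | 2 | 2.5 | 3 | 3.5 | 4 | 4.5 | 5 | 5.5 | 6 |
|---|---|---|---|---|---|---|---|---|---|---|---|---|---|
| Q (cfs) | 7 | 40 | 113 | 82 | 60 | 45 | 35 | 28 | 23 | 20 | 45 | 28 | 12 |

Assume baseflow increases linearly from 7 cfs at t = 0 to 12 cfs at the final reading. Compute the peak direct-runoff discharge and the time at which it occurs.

Q_p = 105.17 cfs at t = 1 h

Subtracting baseflow gives direct-runoff ordinates: 0.00, 32.58, 105.17, 73.75, 51.33, 35.92, 25.50, 18.08, 12.67, 9.25, 33.83, 16.42, 0.00 cfs.
The maximum is 105.17 cfs, occurring at the reading for t = 1 h.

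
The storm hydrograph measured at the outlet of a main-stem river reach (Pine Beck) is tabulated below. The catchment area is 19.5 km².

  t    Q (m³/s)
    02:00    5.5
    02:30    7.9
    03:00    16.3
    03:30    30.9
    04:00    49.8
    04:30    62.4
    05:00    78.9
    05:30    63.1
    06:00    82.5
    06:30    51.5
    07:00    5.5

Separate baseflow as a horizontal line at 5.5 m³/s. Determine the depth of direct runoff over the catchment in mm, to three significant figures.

Direct runoff: 0.0, 2.4, 10.8, 25.4, 44.3, 56.9, 73.4, 57.6, 77.0, 46.0, 0.0 m³/s; ΣQ_DR = 393.8 m³/s.
V = ΣQ_DR · Δt = 393.8 × 1800 s = 7.088 × 10^5 m³.
Over A = 19.5 km², depth = V / A = 36.4 mm.

d ≈ 36.4 mm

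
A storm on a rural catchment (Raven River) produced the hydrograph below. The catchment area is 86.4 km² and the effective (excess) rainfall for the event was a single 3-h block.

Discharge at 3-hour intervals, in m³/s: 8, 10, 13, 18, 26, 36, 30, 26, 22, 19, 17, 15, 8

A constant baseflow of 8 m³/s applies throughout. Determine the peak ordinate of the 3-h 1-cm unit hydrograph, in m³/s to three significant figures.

U_p ≈ 15.6 m³/s

Direct runoff: 0.0, 2.0, 5.0, 10.0, 18.0, 28.0, 22.0, 18.0, 14.0, 11.0, 9.0, 7.0, 0.0 m³/s; ΣQ_DR = 144.0 m³/s, peak = 28.0 m³/s.
Runoff depth d = ΣQ_DR·Δt / A = 144.0 × 10800 / (86.4 km²) = 18.00 mm.
The 1-cm UH is the DRH scaled by (10 mm)/d, so U_p = 28.0 × 10/18.00 = 15.6 m³/s.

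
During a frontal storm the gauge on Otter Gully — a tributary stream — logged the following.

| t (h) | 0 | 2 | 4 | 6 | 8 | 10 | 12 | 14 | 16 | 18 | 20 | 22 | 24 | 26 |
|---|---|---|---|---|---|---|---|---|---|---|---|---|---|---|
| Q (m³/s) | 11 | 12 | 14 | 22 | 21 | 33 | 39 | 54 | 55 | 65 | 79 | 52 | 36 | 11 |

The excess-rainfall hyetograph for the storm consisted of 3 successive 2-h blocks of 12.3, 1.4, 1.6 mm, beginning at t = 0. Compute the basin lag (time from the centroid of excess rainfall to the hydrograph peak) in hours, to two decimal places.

t_L ≈ 18.40 h

Centroid of excess rainfall: t_c = Σ P_i·t̄_i / ΣP_i = 1.6013 h (block centres at 1, 3, 5 h).
Hydrograph peak occurs at t = 20 h, so basin lag t_L = 20 − 1.6013 = 18.40 h.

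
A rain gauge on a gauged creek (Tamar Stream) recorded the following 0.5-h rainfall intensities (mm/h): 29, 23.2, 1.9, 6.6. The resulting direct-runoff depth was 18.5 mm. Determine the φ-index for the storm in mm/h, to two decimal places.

Only the 2 blocks with intensity above φ contribute runoff: 29, 23.2 mm/h.
Σ(I−φ)·Δt = d  ⇒  (29+23.2 − 2φ)·0.5 = 18.5
φ = (52.20 − 18.5/0.5) / 2 = 7.60 mm/h.

φ ≈ 7.60 mm/h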